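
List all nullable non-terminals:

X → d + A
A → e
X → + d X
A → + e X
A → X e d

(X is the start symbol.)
A non-terminal is nullable if it can derive ε (the empty string): either it has an ε-production, or it has a production whose right-hand side consists entirely of nullable non-terminals.

There are no ε-productions, so no non-terminal can derive ε.
No non-terminals are nullable.

Answer: None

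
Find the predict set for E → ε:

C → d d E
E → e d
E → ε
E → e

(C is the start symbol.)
{ $ }

PREDICT(E → ε) = (FIRST(RHS) \ {ε}) ∪ (FOLLOW(E) if ε ∈ FIRST(RHS), i.e. RHS ⇒* ε)
The right-hand side is ε (FIRST(ε) = { ε }), so the predict set is FOLLOW(E) = { $ }
PREDICT(E → ε) = { $ }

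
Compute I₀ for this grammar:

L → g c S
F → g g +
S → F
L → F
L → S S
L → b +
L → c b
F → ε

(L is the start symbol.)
First, augment the grammar with L' → L
I₀ = CLOSURE({ [L' → . L] }):
  [L' → . L] has the dot before L: add [L → . g c S], [L → . F], [L → . S S], [L → . b +], [L → . c b]
  [L → . F] has the dot before F: add [F → . g g +], [F → .]
  [L → . S S] has the dot before S: add [S → . F]
No further items can be added.

I₀ = { [F → . g g +], [F → .], [L → . F], [L → . S S], [L → . b +], [L → . c b], [L → . g c S], [L' → . L], [S → . F] }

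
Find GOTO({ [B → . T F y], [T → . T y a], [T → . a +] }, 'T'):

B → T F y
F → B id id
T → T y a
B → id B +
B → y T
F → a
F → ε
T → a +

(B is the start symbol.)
{ [B → . T F y], [B → . id B +], [B → . y T], [B → T . F y], [F → . B id id], [F → . a], [F → .], [T → . T y a], [T → . a +], [T → T . y a] }

GOTO(I, 'T') = CLOSURE({ [A → αX.β] : [A → α.Xβ] ∈ I, X = 'T' })

Items with dot before 'T', with the dot advanced:
  [B → . T F y] → [B → T . F y]
  [T → . T y a] → [T → T . y a]
Closure of the advanced items:
  [B → T . F y] has the dot before F: add [F → . B id id], [F → . a], [F → .]
  [F → . B id id] has the dot before B: add [B → . T F y], [B → . id B +], [B → . y T]
  [B → . T F y] has the dot before T: add [T → . T y a], [T → . a +]

GOTO = { [B → . T F y], [B → . id B +], [B → . y T], [B → T . F y], [F → . B id id], [F → . a], [F → .], [T → . T y a], [T → . a +], [T → T . y a] }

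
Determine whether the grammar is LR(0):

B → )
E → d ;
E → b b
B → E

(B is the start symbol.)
Yes, the grammar is LR(0)

Augment with B' → B and build the canonical LR(0) collection (I0 = CLOSURE({[B' → . B]}), then GOTO on every symbol after a dot until no new states appear). It has 8 states:
  I0: { [B → . )], [B → . E], [B' → . B], [E → . b b], [E → . d ;] }  — shift
  I1: { [B → ) .] }  — reduce
  I2: { [B' → B .] }  — accept
  I3: { [B → E .] }  — reduce
  I4: { [E → b . b] }  — shift
  I5: { [E → d . ;] }  — shift
  I6: { [E → d ; .] }  — reduce
  I7: { [E → b b .] }  — reduce

Every state is either a pure shift/goto state or contains exactly one complete item and nothing to shift — no conflicts. The grammar is LR(0).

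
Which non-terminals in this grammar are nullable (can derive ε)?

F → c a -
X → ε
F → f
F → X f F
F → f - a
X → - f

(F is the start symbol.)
ε-productions: X → ε
So X is immediately nullable.
No further non-terminal can be added: every production for the remaining non-terminals contains a terminal or a non-nullable non-terminal.
Nullable = { 'X' }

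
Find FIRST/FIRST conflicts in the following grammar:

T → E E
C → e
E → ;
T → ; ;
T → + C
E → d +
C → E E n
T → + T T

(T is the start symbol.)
FIRST sets of the non-terminals at (or reachable through a nullable prefix from) the front of some alternative:
  FIRST(E) = { ';', 'd' }

Productions for T:
  T → E E: FIRST = { ';', 'd' }
  T → ; ;: FIRST = { ';' }
  T → + C: FIRST = { '+' }
  T → + T T: FIRST = { '+' }
Productions for C:
  C → e: FIRST = { 'e' }
  C → E E n: FIRST = { ';', 'd' }
Productions for E:
  E → ;: FIRST = { ';' }
  E → d +: FIRST = { 'd' }

Conflict for T: T → E E and T → ; ;
  Overlap: { ';' }
Conflict for T: T → + C and T → + T T
  Overlap: { '+' }

Answer: Yes. T → E E / T → ';' ';' on { ';' }; T → '+' C / T → '+' T T on { '+' }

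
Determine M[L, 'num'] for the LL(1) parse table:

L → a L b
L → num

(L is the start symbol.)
To find M[L, 'num'], we find productions for L where 'num' is in the predict set (PREDICT(N → α) = (FIRST(α) \ {ε}) ∪ (FOLLOW(N) if α ⇒* ε)).

L → a L b: PREDICT = { 'a' }
L → num: PREDICT = { 'num' }
  'num' is in predict set, so this production goes in M[L, 'num']

M[L, 'num'] = L → num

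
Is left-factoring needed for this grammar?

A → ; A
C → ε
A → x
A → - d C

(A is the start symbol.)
No, left-factoring is not needed

Left-factoring is needed when two productions for the same non-terminal
share a common prefix on the right-hand side.

Productions for A:
  A → ; A
  A → x
  A → - d C

No common prefixes found.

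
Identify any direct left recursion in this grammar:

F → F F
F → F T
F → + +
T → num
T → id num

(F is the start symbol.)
Yes, F is left-recursive

Direct left recursion occurs when N → N α for some non-terminal N (the right-hand side begins with the left-hand side itself).

F → F F: LEFT RECURSIVE (starts with F)
F → F T: LEFT RECURSIVE (starts with F)
F → + +: starts with '+'
T → num: starts with num
T → id num: starts with id

The grammar has direct left recursion on: F.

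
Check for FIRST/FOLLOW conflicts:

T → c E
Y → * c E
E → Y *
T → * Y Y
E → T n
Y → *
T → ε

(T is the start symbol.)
Nullable non-terminals: T.

T: nullable alternative(s) T → ε; FOLLOW(T) = { $, 'n' }
  T → c E: FIRST \ {ε} = { 'c' } — disjoint from FOLLOW(T)
  T → * Y Y: FIRST \ {ε} = { '*' } — disjoint from FOLLOW(T)
  T → ε: FIRST \ {ε} = { } — this is the only nullable alternative, skip

E, Y have no nullable alternative, so no FIRST/FOLLOW check is needed there.

No FIRST/FOLLOW conflicts found.

Answer: No FIRST/FOLLOW conflicts.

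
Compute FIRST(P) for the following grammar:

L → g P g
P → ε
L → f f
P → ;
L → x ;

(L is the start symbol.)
To compute FIRST(P), examine every production with P on the left-hand side, reading each right-hand side left to right until a non-nullable symbol is reached.

From P → ε:
  - ε-production, so ε ∈ FIRST(P)
From P → ;:
  - ';' is a terminal: add ';' and stop

Collecting: FIRST(P) = { ';', ε }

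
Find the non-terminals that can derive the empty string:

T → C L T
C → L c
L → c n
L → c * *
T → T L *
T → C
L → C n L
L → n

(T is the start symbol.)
A non-terminal is nullable if it can derive ε (the empty string): either it has an ε-production, or it has a production whose right-hand side consists entirely of nullable non-terminals.

There are no ε-productions, so no non-terminal can derive ε.
No non-terminals are nullable.

Answer: None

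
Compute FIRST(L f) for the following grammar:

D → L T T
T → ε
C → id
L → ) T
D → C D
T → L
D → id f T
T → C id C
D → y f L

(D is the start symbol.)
FIRST sets of the non-terminals involved (from the grammar, by fixed-point iteration):
  FIRST(L) = { ')' }

To compute FIRST(L f), process the symbols left to right:
Symbol L is a non-terminal. Add FIRST(L) \ {ε} = { ')' }
L is not nullable (ε ∉ FIRST(L)), so stop here.
FIRST(L f) = { ')' }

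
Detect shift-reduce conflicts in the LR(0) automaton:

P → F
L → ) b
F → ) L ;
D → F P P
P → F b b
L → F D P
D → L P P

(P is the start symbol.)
Yes — I2: [P → F .] vs [P → F . b b]; I15: [P → F .] vs [F → . ) L ;]

A shift-reduce conflict occurs when an LR(0) state has both:
  - a complete (reduce) item [A → α .] (dot at the end), and
  - a shift item [B → β . c γ] (dot before a terminal).

Augment with P' → P and build the canonical LR(0) collection (I0 = CLOSURE({[P' → . P]}), then GOTO on every symbol after a dot until no new states appear). It has 20 states:
  I0: { [F → . ) L ;], [P → . F b b], [P → . F], [P' → . P] }  — shift
  I1: { [F → ) . L ;], [F → . ) L ;], [L → . ) b], [L → . F D P] }  — shift
  I2: { [P → F . b b], [P → F .] }  — shift, reduce
  I3: { [P' → P .] }  — accept
  I4: { [P → F b . b] }  — shift
  I5: { [P → F b b .] }  — reduce
  I6: { [F → ) . L ;], [F → . ) L ;], [L → ) . b], [L → . ) b], [L → . F D P] }  — shift
  I7: { [D → . F P P], [D → . L P P], [F → . ) L ;], [L → . ) b], [L → . F D P], [L → F . D P] }  — shift
  I8: { [F → ) L . ;] }  — shift
  I9: { [F → ) L ; .] }  — reduce
  I10: { [F → . ) L ;], [L → F D . P], [P → . F b b], [P → . F] }  — shift
  I11: { [D → . F P P], [D → . L P P], [D → F . P P], [F → . ) L ;], [L → . ) b], [L → . F D P], [L → F . D P], [P → . F b b], [P → . F] }  — shift
  I12: { [D → L . P P], [F → . ) L ;], [P → . F b b], [P → . F] }  — shift
  I13: { [D → L P . P], [F → . ) L ;], [P → . F b b], [P → . F] }  — shift
  I14: { [D → L P P .] }  — reduce
  I15: { [D → . F P P], [D → . L P P], [D → F . P P], [F → . ) L ;], [L → . ) b], [L → . F D P], [L → F . D P], [P → . F b b], [P → . F], [P → F . b b], [P → F .] }  — shift, reduce
  I16: { [D → F P . P], [F → . ) L ;], [P → . F b b], [P → . F] }  — shift
  I17: { [D → F P P .] }  — reduce
  I18: { [L → F D P .] }  — reduce
  I19: { [L → ) b .] }  — reduce

I2 contains reduce item [P → F .] and shift item [P → F . b b] — shift-reduce conflict.
I15 contains reduce item [P → F .] and shift items [F → . ) L ;], [L → . ) b], [P → F . b b] — shift-reduce conflict.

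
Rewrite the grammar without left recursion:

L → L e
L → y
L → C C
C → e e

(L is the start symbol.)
L → y L'
L → C C L'
L' → e L'
L' → ε
C → e e

L is directly left-recursive. The standard transformation for
  A → A α₁ | ... | A α_m | β₁ | ... | β_n
is
  A  → β₁ A' | ... | β_n A'
  A' → α₁ A' | ... | α_m A' | ε

L → y becomes L → y L'
L → C C becomes L → C C L'
L → L e becomes L' → e L'
Add L' → ε

Productions for other non-terminals are unchanged:
  C → e e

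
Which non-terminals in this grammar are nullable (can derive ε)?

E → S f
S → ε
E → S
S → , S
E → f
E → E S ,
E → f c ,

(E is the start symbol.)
ε-productions: S → ε
So S is immediately nullable.
E → S: every symbol on the right is nullable, so E is nullable too.
Every non-terminal is now nullable.
Nullable = { 'E', 'S' }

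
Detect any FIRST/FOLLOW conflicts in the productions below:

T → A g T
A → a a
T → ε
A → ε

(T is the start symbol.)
No FIRST/FOLLOW conflicts.

Nullable non-terminals: A, T.
FIRST sets used below: FIRST(A) = { 'a', ε }

A: nullable alternative(s) A → ε; FOLLOW(A) = { 'g' }
  A → a a: FIRST \ {ε} = { 'a' } — disjoint from FOLLOW(A)
  A → ε: FIRST \ {ε} = { } — this is the only nullable alternative, skip

T: nullable alternative(s) T → ε; FOLLOW(T) = { $ }
  T → A g T: FIRST \ {ε} = { 'a', 'g' } — disjoint from FOLLOW(T)
  T → ε: FIRST \ {ε} = { } — this is the only nullable alternative, skip

No FIRST/FOLLOW conflicts found.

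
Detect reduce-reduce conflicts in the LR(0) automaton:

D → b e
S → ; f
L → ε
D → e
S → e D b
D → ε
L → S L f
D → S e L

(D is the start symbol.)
Yes — I5: [D → .] vs [D → e .]

Augment with D' → D and build the canonical LR(0) collection (I0 = CLOSURE({[D' → . D]}), then GOTO on every symbol after a dot until no new states appear). It has 16 states:
  I0: { [D → . S e L], [D → . b e], [D → . e], [D → .], [D' → . D], [S → . ; f], [S → . e D b] }  — shift, reduce
  I1: { [S → ; . f] }  — shift
  I2: { [D' → D .] }  — accept
  I3: { [D → S . e L] }  — shift
  I4: { [D → b . e] }  — shift
  I5: { [D → . S e L], [D → . b e], [D → . e], [D → .], [D → e .], [S → . ; f], [S → . e D b], [S → e . D b] }  — shift, 2 reduces
  I6: { [S → e D . b] }  — shift
  I7: { [S → e D b .] }  — reduce
  I8: { [D → b e .] }  — reduce
  I9: { [D → S e . L], [L → . S L f], [L → .], [S → . ; f], [S → . e D b] }  — shift, reduce
  I10: { [D → S e L .] }  — reduce
  I11: { [L → . S L f], [L → .], [L → S . L f], [S → . ; f], [S → . e D b] }  — shift, reduce
  I12: { [D → . S e L], [D → . b e], [D → . e], [D → .], [S → . ; f], [S → . e D b], [S → e . D b] }  — shift, reduce
  I13: { [L → S L . f] }  — shift
  I14: { [L → S L f .] }  — reduce
  I15: { [S → ; f .] }  — reduce

I5 contains complete items [D → .], [D → e .] — reduce-reduce conflict.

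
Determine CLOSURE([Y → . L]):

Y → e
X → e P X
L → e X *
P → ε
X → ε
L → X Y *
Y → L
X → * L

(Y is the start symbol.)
{ [L → . X Y *], [L → . e X *], [X → . * L], [X → . e P X], [X → .], [Y → . L] }

To compute CLOSURE, for each item [A → α.Bβ] where B is a non-terminal, add [B → .γ] for all productions B → γ; repeat for the newly added items until nothing changes.

Start with: [Y → . L]
  [Y → . L] has the dot before L: add [L → . e X *], [L → . X Y *]
  [L → . X Y *] has the dot before X: add [X → . e P X], [X → .], [X → . * L]
No further items can be added.

CLOSURE = { [L → . X Y *], [L → . e X *], [X → . * L], [X → . e P X], [X → .], [Y → . L] }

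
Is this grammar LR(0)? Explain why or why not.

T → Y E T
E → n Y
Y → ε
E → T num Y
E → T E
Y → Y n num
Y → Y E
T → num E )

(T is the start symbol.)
No. Shift-reduce conflict between [Y → .] and [T → . num E )]

A grammar is LR(0) if no state in the canonical LR(0) collection has:
  - both a shift item (dot before a terminal) and a complete item (shift-reduce conflict), or
  - two or more complete items (reduce-reduce conflict; the accept item [T' → T .] counts as a complete item here).

Augment with T' → T and build the canonical LR(0) collection (I0 = CLOSURE({[T' → . T]}), then GOTO on every symbol after a dot until no new states appear). It has 17 states:
  I0: { [T → . Y E T], [T → . num E )], [T' → . T], [Y → . Y E], [Y → . Y n num], [Y → .] }  — shift, reduce
  I1: { [T' → T .] }  — accept
  I2: { [E → . T E], [E → . T num Y], [E → . n Y], [T → . Y E T], [T → . num E )], [T → Y . E T], [Y → . Y E], [Y → . Y n num], [Y → .], [Y → Y . E], [Y → Y . n num] }  — shift, reduce
  I3: { [E → . T E], [E → . T num Y], [E → . n Y], [T → . Y E T], [T → . num E )], [T → num . E )], [Y → . Y E], [Y → . Y n num], [Y → .] }  — shift, reduce
  I4: { [T → num E . )] }  — shift
  I5: { [E → . T E], [E → . T num Y], [E → . n Y], [E → T . E], [E → T . num Y], [T → . Y E T], [T → . num E )], [Y → . Y E], [Y → . Y n num], [Y → .] }  — shift, reduce
  I6: { [E → n . Y], [Y → . Y E], [Y → . Y n num], [Y → .] }  — reduce
  I7: { [E → . T E], [E → . T num Y], [E → . n Y], [E → n Y .], [T → . Y E T], [T → . num E )], [Y → . Y E], [Y → . Y n num], [Y → .], [Y → Y . E], [Y → Y . n num] }  — shift, 2 reduces
  I8: { [Y → Y E .] }  — reduce
  I9: { [E → n . Y], [Y → . Y E], [Y → . Y n num], [Y → .], [Y → Y n . num] }  — shift, reduce
  I10: { [Y → Y n num .] }  — reduce
  I11: { [E → T E .] }  — reduce
  I12: { [E → . T E], [E → . T num Y], [E → . n Y], [E → T num . Y], [T → . Y E T], [T → . num E )], [T → num . E )], [Y → . Y E], [Y → . Y n num], [Y → .] }  — shift, reduce
  I13: { [E → . T E], [E → . T num Y], [E → . n Y], [E → T num Y .], [T → . Y E T], [T → . num E )], [T → Y . E T], [Y → . Y E], [Y → . Y n num], [Y → .], [Y → Y . E], [Y → Y . n num] }  — shift, 2 reduces
  I14: { [T → . Y E T], [T → . num E )], [T → Y E . T], [Y → . Y E], [Y → . Y n num], [Y → .], [Y → Y E .] }  — shift, 2 reduces
  I15: { [T → Y E T .] }  — reduce
  I16: { [T → num E ) .] }  — reduce

Conflict in state I0:
  Shift-reduce conflict between [Y → .] and [T → . num E )]
So the grammar is NOT LR(0).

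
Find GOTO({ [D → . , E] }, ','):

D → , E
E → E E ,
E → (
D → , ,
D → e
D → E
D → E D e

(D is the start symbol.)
{ [D → , . E], [E → . (], [E → . E E ,] }

GOTO(I, ',') = CLOSURE({ [A → αX.β] : [A → α.Xβ] ∈ I, X = ',' })

Items with dot before ',', with the dot advanced:
  [D → . , E] → [D → , . E]
Closure of the advanced items:
  [D → , . E] has the dot before E: add [E → . E E ,], [E → . (]

GOTO = { [D → , . E], [E → . (], [E → . E E ,] }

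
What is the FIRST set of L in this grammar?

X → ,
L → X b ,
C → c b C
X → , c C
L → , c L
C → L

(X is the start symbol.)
{ ',' }

To compute FIRST(L), examine every production with L on the left-hand side, reading each right-hand side left to right until a non-nullable symbol is reached.

FIRST sets of the other non-terminals involved (by the same procedure, iterated to a fixed point):
  FIRST(X) = { ',' }

From L → X b ,:
  - X is a non-terminal: add FIRST(X) \ {ε} = { ',' }
    X is not nullable, so stop
From L → , c L:
  - ',' is a terminal: add ',' and stop

Collecting: FIRST(L) = { ',' }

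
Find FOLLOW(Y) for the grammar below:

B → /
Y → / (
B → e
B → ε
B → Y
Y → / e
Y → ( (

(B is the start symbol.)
To compute FOLLOW(Y), find every occurrence of Y on a right-hand side N → α Y β: add FIRST(β) \ {ε}, and if β is empty or nullable also add FOLLOW(N). Iterate to a fixed point.

In B → Y: Y is at the end, add FOLLOW(B)

The FOLLOW sets referred to above (computed the same way, to a fixed point):
  FOLLOW(B) = { $ }

Taking the union: FOLLOW(Y) = { $ }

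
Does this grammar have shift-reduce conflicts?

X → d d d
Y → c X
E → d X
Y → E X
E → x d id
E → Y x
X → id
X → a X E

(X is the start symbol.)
A shift-reduce conflict occurs when an LR(0) state has both:
  - a complete (reduce) item [A → α .] (dot at the end), and
  - a shift item [B → β . c γ] (dot before a terminal).

Augment with X' → X and build the canonical LR(0) collection (I0 = CLOSURE({[X' → . X]}), then GOTO on every symbol after a dot until no new states appear). It has 19 states:
  I0: { [X → . a X E], [X → . d d d], [X → . id], [X' → . X] }  — shift
  I1: { [X' → X .] }  — accept
  I2: { [X → . a X E], [X → . d d d], [X → . id], [X → a . X E] }  — shift
  I3: { [X → d . d d] }  — shift
  I4: { [X → id .] }  — reduce
  I5: { [X → d d . d] }  — shift
  I6: { [X → d d d .] }  — reduce
  I7: { [E → . Y x], [E → . d X], [E → . x d id], [X → a X . E], [Y → . E X], [Y → . c X] }  — shift
  I8: { [X → . a X E], [X → . d d d], [X → . id], [X → a X E .], [Y → E . X] }  — shift, reduce
  I9: { [E → Y . x] }  — shift
  I10: { [X → . a X E], [X → . d d d], [X → . id], [Y → c . X] }  — shift
  I11: { [E → d . X], [X → . a X E], [X → . d d d], [X → . id] }  — shift
  I12: { [E → x . d id] }  — shift
  I13: { [E → x d . id] }  — shift
  I14: { [E → x d id .] }  — reduce
  I15: { [E → d X .] }  — reduce
  I16: { [Y → c X .] }  — reduce
  I17: { [E → Y x .] }  — reduce
  I18: { [Y → E X .] }  — reduce

I8 contains reduce item [X → a X E .] and shift items [X → . a X E], [X → . d d d], [X → . id] — shift-reduce conflict.

Answer: Yes — I8: [X → a X E .] vs [X → . a X E]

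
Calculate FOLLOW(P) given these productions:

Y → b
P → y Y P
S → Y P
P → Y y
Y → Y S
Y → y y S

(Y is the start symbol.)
In P → y Y P: P is at the end; this adds FOLLOW(P) to itself — nothing new
In S → Y P: P is at the end, add FOLLOW(S)

The FOLLOW sets referred to above (computed the same way, to a fixed point):
  FOLLOW(S) = { $, 'b', 'y' }

Taking the union: FOLLOW(P) = { $, 'b', 'y' }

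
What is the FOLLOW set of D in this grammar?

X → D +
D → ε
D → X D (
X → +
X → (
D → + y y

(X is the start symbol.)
To compute FOLLOW(D), find every occurrence of D on a right-hand side N → α D β: add FIRST(β) \ {ε}, and if β is empty or nullable also add FOLLOW(N). Iterate to a fixed point.

In X → D +: D is followed by '+', add FIRST('+') \ {ε} = { '+' }
In D → X D (: D is followed by '(', add FIRST('(') \ {ε} = { '(' }

Taking the union: FOLLOW(D) = { '(', '+' }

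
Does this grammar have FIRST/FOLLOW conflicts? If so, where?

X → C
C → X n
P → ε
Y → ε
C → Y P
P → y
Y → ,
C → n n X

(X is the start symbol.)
A FIRST/FOLLOW conflict occurs when a non-terminal N has a nullable alternative N → β (β ⇒* ε) and another alternative N → α with FIRST(α) ∩ FOLLOW(N) ≠ ∅: on such a lookahead the parser cannot decide between expanding α and letting N vanish via β.

Nullable non-terminals: C, P, X, Y.
FIRST sets used below: FIRST(X) = { ',', 'n', 'y', ε }, FIRST(Y) = { ',', ε }, FIRST(P) = { 'y', ε }

C: nullable alternative(s) C → Y P; FOLLOW(C) = { $, 'n' }
  C → X n: FIRST \ {ε} = { ',', 'n', 'y' } — overlaps FOLLOW(C) on { 'n' }: CONFLICT
  C → Y P: FIRST \ {ε} = { ',', 'y' } — this is the only nullable alternative, skip
  C → n n X: FIRST \ {ε} = { 'n' } — overlaps FOLLOW(C) on { 'n' }: CONFLICT

P: nullable alternative(s) P → ε; FOLLOW(P) = { $, 'n' }
  P → ε: FIRST \ {ε} = { } — this is the only nullable alternative, skip
  P → y: FIRST \ {ε} = { 'y' } — disjoint from FOLLOW(P)
X has a nullable alternative but only one production, so nothing to check.

Y: nullable alternative(s) Y → ε; FOLLOW(Y) = { $, 'n', 'y' }
  Y → ε: FIRST \ {ε} = { } — this is the only nullable alternative, skip
  Y → ,: FIRST \ {ε} = { ',' } — disjoint from FOLLOW(Y)

So the grammar has 2 FIRST/FOLLOW conflicts (marked CONFLICT above).

Answer: Yes. C → X n with FOLLOW(C) on { 'n' }; C → n n X with FOLLOW(C) on { 'n' }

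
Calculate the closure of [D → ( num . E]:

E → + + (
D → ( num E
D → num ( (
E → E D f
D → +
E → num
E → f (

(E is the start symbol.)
{ [D → ( num . E], [E → . + + (], [E → . E D f], [E → . f (], [E → . num] }

Start with: [D → ( num . E]
  [D → ( num . E] has the dot before E: add [E → . + + (], [E → . E D f], [E → . num], [E → . f (]
No further items can be added.

CLOSURE = { [D → ( num . E], [E → . + + (], [E → . E D f], [E → . f (], [E → . num] }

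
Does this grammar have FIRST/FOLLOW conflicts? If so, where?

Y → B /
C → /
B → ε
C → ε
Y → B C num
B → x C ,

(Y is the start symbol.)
A FIRST/FOLLOW conflict occurs when a non-terminal N has a nullable alternative N → β (β ⇒* ε) and another alternative N → α with FIRST(α) ∩ FOLLOW(N) ≠ ∅: on such a lookahead the parser cannot decide between expanding α and letting N vanish via β.

Nullable non-terminals: B, C.

B: nullable alternative(s) B → ε; FOLLOW(B) = { '/', 'num' }
  B → ε: FIRST \ {ε} = { } — this is the only nullable alternative, skip
  B → x C ,: FIRST \ {ε} = { 'x' } — disjoint from FOLLOW(B)

C: nullable alternative(s) C → ε; FOLLOW(C) = { ',', 'num' }
  C → /: FIRST \ {ε} = { '/' } — disjoint from FOLLOW(C)
  C → ε: FIRST \ {ε} = { } — this is the only nullable alternative, skip

Y has no nullable alternative, so no FIRST/FOLLOW check is needed there.

No FIRST/FOLLOW conflicts found.

Answer: No FIRST/FOLLOW conflicts.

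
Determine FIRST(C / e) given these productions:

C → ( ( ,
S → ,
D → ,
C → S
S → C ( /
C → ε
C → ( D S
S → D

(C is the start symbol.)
FIRST sets of the non-terminals involved (from the grammar, by fixed-point iteration):
  FIRST(C) = { '(', ',', ε }

To compute FIRST(C / e), process the symbols left to right:
Symbol C is a non-terminal. Add FIRST(C) \ {ε} = { '(', ',' }
C is nullable (ε ∈ FIRST(C)), continue to the next symbol.
Symbol / is a terminal. Add '/' and stop.
FIRST(C / e) = { '(', ',', '/' }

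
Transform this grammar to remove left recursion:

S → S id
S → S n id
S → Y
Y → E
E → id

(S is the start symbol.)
S is directly left-recursive. The standard transformation for
  A → A α₁ | ... | A α_m | β₁ | ... | β_n
is
  A  → β₁ A' | ... | β_n A'
  A' → α₁ A' | ... | α_m A' | ε

S → Y becomes S → Y S'
S → S id becomes S' → id S'
S → S n id becomes S' → n id S'
Add S' → ε

Productions for other non-terminals are unchanged:
  Y → E
  E → id

Resulting grammar:
S → Y S'
S' → id S'
S' → n id S'
S' → ε
Y → E
E → id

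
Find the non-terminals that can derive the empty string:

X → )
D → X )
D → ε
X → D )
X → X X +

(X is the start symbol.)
{ 'D' }

ε-productions: D → ε
So D is immediately nullable.
No further non-terminal can be added: every production for the remaining non-terminals contains a terminal or a non-nullable non-terminal.
Nullable = { 'D' }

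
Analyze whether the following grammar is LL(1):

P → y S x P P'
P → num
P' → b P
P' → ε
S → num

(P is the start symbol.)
No. Predict set conflict for P': { 'b' }

A grammar is LL(1) if for each non-terminal N with multiple productions, the predict sets of those productions are pairwise disjoint, where PREDICT(N → α) = (FIRST(α) \ {ε}) ∪ (FOLLOW(N) if α ⇒* ε).

Relevant sets:
  FOLLOW(P') = { $, 'b' }

For P:
  PREDICT(P → y S x P P') = { 'y' }
  PREDICT(P → num) = { 'num' }
For P':
  PREDICT(P' → b P) = { 'b' }
  PREDICT(P' → ε) = { $, 'b' }
S has a single production, so nothing to check there.

Conflict found: Predict set conflict for P': { 'b' }
The grammar is NOT LL(1).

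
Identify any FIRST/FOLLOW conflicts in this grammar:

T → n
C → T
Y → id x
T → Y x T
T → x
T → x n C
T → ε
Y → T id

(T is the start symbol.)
Nullable non-terminals: C, T.
FIRST sets used below: FIRST(Y) = { 'id', 'n', 'x' }
C has a nullable alternative but only one production, so nothing to check.

T: nullable alternative(s) T → ε; FOLLOW(T) = { $, 'id' }
  T → n: FIRST \ {ε} = { 'n' } — disjoint from FOLLOW(T)
  T → Y x T: FIRST \ {ε} = { 'id', 'n', 'x' } — overlaps FOLLOW(T) on { 'id' }: CONFLICT
  T → x: FIRST \ {ε} = { 'x' } — disjoint from FOLLOW(T)
  T → x n C: FIRST \ {ε} = { 'x' } — disjoint from FOLLOW(T)
  T → ε: FIRST \ {ε} = { } — this is the only nullable alternative, skip

Y has no nullable alternative, so no FIRST/FOLLOW check is needed there.

So the grammar has 1 FIRST/FOLLOW conflict (marked CONFLICT above).

Answer: Yes. T → Y x T with FOLLOW(T) on { 'id' }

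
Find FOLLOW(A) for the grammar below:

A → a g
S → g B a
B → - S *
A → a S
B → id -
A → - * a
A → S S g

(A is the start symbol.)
{ $ }

To compute FOLLOW(A), find every occurrence of A on a right-hand side N → α A β: add FIRST(β) \ {ε}, and if β is empty or nullable also add FOLLOW(N). Iterate to a fixed point.

A is the start symbol, so $ ∈ FOLLOW(A).
A does not occur on any right-hand side.

Taking the union: FOLLOW(A) = { $ }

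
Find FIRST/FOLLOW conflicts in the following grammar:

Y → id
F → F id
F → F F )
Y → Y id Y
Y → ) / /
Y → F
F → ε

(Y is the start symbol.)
Nullable non-terminals: F, Y.
FIRST sets used below: FIRST(F) = { ')', 'id', ε }, FIRST(Y) = { ')', 'id', ε }

F: nullable alternative(s) F → ε; FOLLOW(F) = { $, ')', 'id' }
  F → F id: FIRST \ {ε} = { ')', 'id' } — overlaps FOLLOW(F) on { ')', 'id' }: CONFLICT
  F → F F ): FIRST \ {ε} = { ')', 'id' } — overlaps FOLLOW(F) on { ')', 'id' }: CONFLICT
  F → ε: FIRST \ {ε} = { } — this is the only nullable alternative, skip

Y: nullable alternative(s) Y → F; FOLLOW(Y) = { $, 'id' }
  Y → id: FIRST \ {ε} = { 'id' } — overlaps FOLLOW(Y) on { 'id' }: CONFLICT
  Y → Y id Y: FIRST \ {ε} = { ')', 'id' } — overlaps FOLLOW(Y) on { 'id' }: CONFLICT
  Y → ) / /: FIRST \ {ε} = { ')' } — disjoint from FOLLOW(Y)
  Y → F: FIRST \ {ε} = { ')', 'id' } — this is the only nullable alternative, skip

So the grammar has 4 FIRST/FOLLOW conflicts (marked CONFLICT above).

Answer: Yes. Y → id with FOLLOW(Y) on { 'id' }; Y → Y id Y with FOLLOW(Y) on { 'id' }; F → F id with FOLLOW(F) on { ')', 'id' }; F → F F ')' with FOLLOW(F) on { ')', 'id' }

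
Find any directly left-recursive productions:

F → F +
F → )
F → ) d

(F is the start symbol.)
Direct left recursion occurs when N → N α for some non-terminal N (the right-hand side begins with the left-hand side itself).

F → F +: LEFT RECURSIVE (starts with F)
F → ): starts with ')'
F → ) d: starts with ')'

The grammar has direct left recursion on: F.

Answer: Yes, F is left-recursive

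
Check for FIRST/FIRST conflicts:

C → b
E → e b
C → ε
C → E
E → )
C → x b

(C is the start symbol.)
No FIRST/FIRST conflicts.

A FIRST/FIRST conflict occurs when two productions N → α and N → β for the same non-terminal have FIRST(α) ∩ FIRST(β) ≠ ∅ (with ε ∈ FIRST of a nullable right-hand side, so two nullable alternatives also conflict).

FIRST sets of the non-terminals at (or reachable through a nullable prefix from) the front of some alternative:
  FIRST(E) = { ')', 'e' }

Productions for C:
  C → b: FIRST = { 'b' }
  C → ε: FIRST = { ε }
  C → E: FIRST = { ')', 'e' }
  C → x b: FIRST = { 'x' }
Productions for E:
  E → e b: FIRST = { 'e' }
  E → ): FIRST = { ')' }

All alternatives of each non-terminal have pairwise disjoint FIRST sets.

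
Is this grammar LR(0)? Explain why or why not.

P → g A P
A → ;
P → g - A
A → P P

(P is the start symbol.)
Augment with P' → P and build the canonical LR(0) collection (I0 = CLOSURE({[P' → . P]}), then GOTO on every symbol after a dot until no new states appear). It has 10 states:
  I0: { [P → . g - A], [P → . g A P], [P' → . P] }  — shift
  I1: { [P' → P .] }  — accept
  I2: { [A → . ;], [A → . P P], [P → . g - A], [P → . g A P], [P → g . - A], [P → g . A P] }  — shift
  I3: { [A → . ;], [A → . P P], [P → . g - A], [P → . g A P], [P → g - . A] }  — shift
  I4: { [A → ; .] }  — reduce
  I5: { [P → . g - A], [P → . g A P], [P → g A . P] }  — shift
  I6: { [A → P . P], [P → . g - A], [P → . g A P] }  — shift
  I7: { [A → P P .] }  — reduce
  I8: { [P → g A P .] }  — reduce
  I9: { [P → g - A .] }  — reduce

Every state is either a pure shift/goto state or contains exactly one complete item and nothing to shift — no conflicts. The grammar is LR(0).

Answer: Yes, the grammar is LR(0)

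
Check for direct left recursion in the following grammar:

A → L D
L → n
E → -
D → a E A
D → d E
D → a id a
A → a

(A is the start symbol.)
No direct left recursion

Direct left recursion occurs when N → N α for some non-terminal N (the right-hand side begins with the left-hand side itself).

A → L D: starts with L
L → n: starts with n
E → -: starts with '-'
D → a E A: starts with a
D → d E: starts with d
D → a id a: starts with a
A → a: starts with a

No direct left recursion found.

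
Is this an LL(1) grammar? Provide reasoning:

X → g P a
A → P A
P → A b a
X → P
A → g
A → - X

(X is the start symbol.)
A grammar is LL(1) if for each non-terminal N with multiple productions, the predict sets of those productions are pairwise disjoint, where PREDICT(N → α) = (FIRST(α) \ {ε}) ∪ (FOLLOW(N) if α ⇒* ε).

Relevant sets:
  FIRST(P) = { '-', 'g' }

For X:
  PREDICT(X → g P a) = { 'g' }
  PREDICT(X → P) = { '-', 'g' }
For A:
  PREDICT(A → P A) = { '-', 'g' }
  PREDICT(A → g) = { 'g' }
  PREDICT(A → '-' X) = { '-' }
P has a single production, so nothing to check there.

Conflict found: Predict set conflict for X: { 'g' }
The grammar is NOT LL(1).

Answer: No. Predict set conflict for X: { 'g' }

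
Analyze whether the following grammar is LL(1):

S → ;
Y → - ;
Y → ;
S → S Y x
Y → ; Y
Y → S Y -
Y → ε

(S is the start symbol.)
A grammar is LL(1) if for each non-terminal N with multiple productions, the predict sets of those productions are pairwise disjoint, where PREDICT(N → α) = (FIRST(α) \ {ε}) ∪ (FOLLOW(N) if α ⇒* ε).

Relevant sets:
  FIRST(S) = { ';' }
  FOLLOW(Y) = { '-', 'x' }

For S:
  PREDICT(S → ';') = { ';' }
  PREDICT(S → S Y x) = { ';' }
For Y:
  PREDICT(Y → '-' ';') = { '-' }
  PREDICT(Y → ';') = { ';' }
  PREDICT(Y → ';' Y) = { ';' }
  PREDICT(Y → S Y '-') = { ';' }
  PREDICT(Y → ε) = { '-', 'x' }

Conflict found: Predict set conflict for S: { ';' }
The grammar is NOT LL(1).

Answer: No. Predict set conflict for S: { ';' }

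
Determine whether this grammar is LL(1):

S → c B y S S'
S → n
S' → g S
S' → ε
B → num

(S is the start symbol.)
No. Predict set conflict for S': { 'g' }

A grammar is LL(1) if for each non-terminal N with multiple productions, the predict sets of those productions are pairwise disjoint, where PREDICT(N → α) = (FIRST(α) \ {ε}) ∪ (FOLLOW(N) if α ⇒* ε).

Relevant sets:
  FOLLOW(S') = { $, 'g' }

For S:
  PREDICT(S → c B y S S') = { 'c' }
  PREDICT(S → n) = { 'n' }
For S':
  PREDICT(S' → g S) = { 'g' }
  PREDICT(S' → ε) = { $, 'g' }
B has a single production, so nothing to check there.

Conflict found: Predict set conflict for S': { 'g' }
The grammar is NOT LL(1).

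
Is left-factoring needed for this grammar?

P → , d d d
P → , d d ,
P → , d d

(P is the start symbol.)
Left-factoring is needed when two productions for the same non-terminal
share a common prefix on the right-hand side.

Productions for P:
  P → , d d d
  P → , d d ,
  P → , d d

Found common prefix ', d d' in productions for P

Answer: Yes, P has productions with common prefix ', d d'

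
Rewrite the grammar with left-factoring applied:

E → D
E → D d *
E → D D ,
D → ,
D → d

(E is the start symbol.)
E → D E'
E' → ε
E' → d *
E' → D ,
D → ,
D → d

Left-factoring transforms A → αβ₁ | αβ₂ into A → αA' and A' → β₁ | β₂
(α is the longest common prefix among the alternatives). Repeat until
no nonterminal has two alternatives with a common prefix.

Round 1: E has alternatives sharing prefix 'D'. Introduce E': E → D E'
  Add: E' → ε
  Add: E' → d *
  Add: E' → D ,

No remaining common prefixes — done.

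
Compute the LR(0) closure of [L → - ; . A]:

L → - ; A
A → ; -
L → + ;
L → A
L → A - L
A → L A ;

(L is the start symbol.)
To compute CLOSURE, for each item [A → α.Bβ] where B is a non-terminal, add [B → .γ] for all productions B → γ; repeat for the newly added items until nothing changes.

Start with: [L → - ; . A]
  [L → - ; . A] has the dot before A: add [A → . ; -], [A → . L A ;]
  [A → . L A ;] has the dot before L: add [L → . - ; A], [L → . + ;], [L → . A], [L → . A - L]
No further items can be added.

CLOSURE = { [A → . ; -], [A → . L A ;], [L → - ; . A], [L → . + ;], [L → . - ; A], [L → . A - L], [L → . A] }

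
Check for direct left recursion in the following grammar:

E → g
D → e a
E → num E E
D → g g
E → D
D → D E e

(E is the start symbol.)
Yes, D is left-recursive

Direct left recursion occurs when N → N α for some non-terminal N (the right-hand side begins with the left-hand side itself).

E → g: starts with g
D → e a: starts with e
E → num E E: starts with num
D → g g: starts with g
E → D: starts with D
D → D E e: LEFT RECURSIVE (starts with D)

The grammar has direct left recursion on: D.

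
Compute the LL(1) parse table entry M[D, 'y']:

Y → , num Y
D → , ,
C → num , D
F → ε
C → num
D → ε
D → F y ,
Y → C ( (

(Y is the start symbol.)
D → F y ,

To find M[D, 'y'], we find productions for D where 'y' is in the predict set (PREDICT(N → α) = (FIRST(α) \ {ε}) ∪ (FOLLOW(N) if α ⇒* ε)).

Relevant sets:
  FIRST(F) = { ε }
  FOLLOW(D) = { '(' }

D → , ,: PREDICT = { ',' }
D → ε: PREDICT = { '(' }
D → F y ,: PREDICT = { 'y' }
  'y' is in predict set, so this production goes in M[D, 'y']

M[D, 'y'] = D → F y ,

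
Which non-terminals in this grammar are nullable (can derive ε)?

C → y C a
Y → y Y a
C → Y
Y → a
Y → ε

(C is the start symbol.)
{ 'C', 'Y' }

ε-productions: Y → ε
So Y is immediately nullable.
C → Y: every symbol on the right is nullable, so C is nullable too.
Every non-terminal is now nullable.
Nullable = { 'C', 'Y' }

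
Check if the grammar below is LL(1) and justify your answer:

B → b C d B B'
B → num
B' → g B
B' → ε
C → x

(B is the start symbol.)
No. Predict set conflict for B': { 'g' }

A grammar is LL(1) if for each non-terminal N with multiple productions, the predict sets of those productions are pairwise disjoint, where PREDICT(N → α) = (FIRST(α) \ {ε}) ∪ (FOLLOW(N) if α ⇒* ε).

Relevant sets:
  FOLLOW(B') = { $, 'g' }

For B:
  PREDICT(B → b C d B B') = { 'b' }
  PREDICT(B → num) = { 'num' }
For B':
  PREDICT(B' → g B) = { 'g' }
  PREDICT(B' → ε) = { $, 'g' }
C has a single production, so nothing to check there.

Conflict found: Predict set conflict for B': { 'g' }
The grammar is NOT LL(1).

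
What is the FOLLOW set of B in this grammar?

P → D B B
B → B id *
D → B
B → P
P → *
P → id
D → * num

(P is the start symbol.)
{ $, '*', 'id' }

In P → D B B: B is followed by B, add FIRST(B) \ {ε} = { '*', 'id' }
In P → D B B: B is at the end, add FOLLOW(P)
In B → B id *: B is followed by id '*', add FIRST(id '*') \ {ε} = { 'id' }
In D → B: B is at the end, add FOLLOW(D)

The FOLLOW sets referred to above (computed the same way, to a fixed point):
  FOLLOW(P) = { $, '*', 'id' }
  FOLLOW(D) = { '*', 'id' }

Taking the union: FOLLOW(B) = { $, '*', 'id' }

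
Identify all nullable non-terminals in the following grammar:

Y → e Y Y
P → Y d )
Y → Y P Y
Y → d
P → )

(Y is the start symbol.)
None

A non-terminal is nullable if it can derive ε (the empty string): either it has an ε-production, or it has a production whose right-hand side consists entirely of nullable non-terminals.

There are no ε-productions, so no non-terminal can derive ε.
No non-terminals are nullable.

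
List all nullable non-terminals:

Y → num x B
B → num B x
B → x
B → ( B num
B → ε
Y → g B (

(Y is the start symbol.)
A non-terminal is nullable if it can derive ε (the empty string): either it has an ε-production, or it has a production whose right-hand side consists entirely of nullable non-terminals.

ε-productions: B → ε
So B is immediately nullable.
No further non-terminal can be added: every production for the remaining non-terminals contains a terminal or a non-nullable non-terminal.
Nullable = { 'B' }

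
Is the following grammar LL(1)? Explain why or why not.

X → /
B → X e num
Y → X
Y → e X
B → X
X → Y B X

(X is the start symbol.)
A grammar is LL(1) if for each non-terminal N with multiple productions, the predict sets of those productions are pairwise disjoint, where PREDICT(N → α) = (FIRST(α) \ {ε}) ∪ (FOLLOW(N) if α ⇒* ε).

Relevant sets:
  FIRST(Y) = { '/', 'e' }
  FIRST(X) = { '/', 'e' }

For X:
  PREDICT(X → '/') = { '/' }
  PREDICT(X → Y B X) = { '/', 'e' }
For B:
  PREDICT(B → X e num) = { '/', 'e' }
  PREDICT(B → X) = { '/', 'e' }
For Y:
  PREDICT(Y → X) = { '/', 'e' }
  PREDICT(Y → e X) = { 'e' }

Conflict found: Predict set conflict for X: { '/' }
The grammar is NOT LL(1).

Answer: No. Predict set conflict for X: { '/' }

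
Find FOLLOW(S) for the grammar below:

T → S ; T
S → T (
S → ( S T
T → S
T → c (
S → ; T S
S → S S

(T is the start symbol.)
{ $, '(', ';', 'c' }

In T → S ; T: S is followed by ';' T, add FIRST(';' T) \ {ε} = { ';' }
In S → ( S T: S is followed by T, add FIRST(T) \ {ε} = { '(', ';', 'c' }
In T → S: S is at the end, add FOLLOW(T)
In S → ; T S: S is at the end; this adds FOLLOW(S) to itself — nothing new
In S → S S: S is followed by S, add FIRST(S) \ {ε} = { '(', ';', 'c' }
In S → S S: S is at the end; this adds FOLLOW(S) to itself — nothing new

The FOLLOW sets referred to above (computed the same way, to a fixed point):
  FOLLOW(T) = { $, '(', ';', 'c' }

Taking the union: FOLLOW(S) = { $, '(', ';', 'c' }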